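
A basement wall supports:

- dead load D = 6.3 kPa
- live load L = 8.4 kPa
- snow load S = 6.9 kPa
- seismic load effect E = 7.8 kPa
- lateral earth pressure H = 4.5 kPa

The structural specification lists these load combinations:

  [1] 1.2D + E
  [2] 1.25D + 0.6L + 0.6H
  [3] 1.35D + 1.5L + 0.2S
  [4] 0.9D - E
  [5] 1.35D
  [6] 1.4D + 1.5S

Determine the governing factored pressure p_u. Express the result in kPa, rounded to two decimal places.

[1] 1.2(6.3) + 1.0(7.8) = 7.56 + 7.80 = 15.36
[2] 1.25(6.3) + 0.6(8.4) + 0.6(4.5) = 7.88 + 5.04 + 2.70 = 15.62
[3] 1.35(6.3) + 1.5(8.4) + 0.2(6.9) = 8.51 + 12.60 + 1.38 = 22.49
[4] 0.9(6.3) - 1.0(7.8) = 5.67 - 7.80 = -2.13
[5] 1.35(6.3) = 8.51
[6] 1.4(6.3) + 1.5(6.9) = 8.82 + 10.35 = 19.17
The controlling combination is 3, giving 22.49 kPa.

22.49 kPa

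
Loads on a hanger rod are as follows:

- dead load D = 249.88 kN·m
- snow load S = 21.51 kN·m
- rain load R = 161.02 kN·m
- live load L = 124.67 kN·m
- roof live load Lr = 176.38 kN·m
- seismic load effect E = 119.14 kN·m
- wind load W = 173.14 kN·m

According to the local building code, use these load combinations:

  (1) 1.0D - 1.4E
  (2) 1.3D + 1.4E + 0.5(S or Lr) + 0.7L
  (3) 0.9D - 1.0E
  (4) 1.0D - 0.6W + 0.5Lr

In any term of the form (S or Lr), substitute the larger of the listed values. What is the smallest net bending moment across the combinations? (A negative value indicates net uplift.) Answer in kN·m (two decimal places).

83.08 kN·m

(S or Lr) → Lr = 176.38 kN·m.
(1) 1.0(249.88) - 1.4(119.14) = 249.88 - 166.80 = 83.08
(2) 1.3(249.88) + 1.4(119.14) + 0.5(176.38) + 0.7(124.67) = 324.84 + 166.80 + 88.19 + 87.27 = 667.10
(3) 0.9(249.88) - 1.0(119.14) = 224.89 - 119.14 = 105.75
(4) 1.0(249.88) - 0.6(173.14) + 0.5(176.38) = 249.88 - 103.88 + 88.19 = 234.19
Combination 1 gives the minimum: 83.08 kN·m.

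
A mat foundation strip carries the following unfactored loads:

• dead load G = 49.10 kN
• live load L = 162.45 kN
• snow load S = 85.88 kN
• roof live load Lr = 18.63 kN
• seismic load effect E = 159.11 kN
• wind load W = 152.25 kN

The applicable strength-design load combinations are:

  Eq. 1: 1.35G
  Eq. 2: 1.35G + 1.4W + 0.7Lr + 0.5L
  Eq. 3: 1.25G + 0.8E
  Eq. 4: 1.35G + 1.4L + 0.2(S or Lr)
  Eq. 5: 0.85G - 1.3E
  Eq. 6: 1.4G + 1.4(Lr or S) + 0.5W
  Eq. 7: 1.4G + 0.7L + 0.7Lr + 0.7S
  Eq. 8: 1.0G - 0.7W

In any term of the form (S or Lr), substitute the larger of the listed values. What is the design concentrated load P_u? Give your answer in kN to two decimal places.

373.70 kN

(S or Lr) → S = 85.88 kN; (Lr or S) → S = 85.88 kN.
Eq. 1: 1.35(49.10) = 66.29
Eq. 2: 1.35(49.10) + 1.4(152.25) + 0.7(18.63) + 0.5(162.45) = 373.70
Eq. 3: 1.25(49.10) + 0.8(159.11) = 188.66
Eq. 4: 1.35(49.10) + 1.4(162.45) + 0.2(85.88) = 310.89
Eq. 5: 0.85(49.10) - 1.3(159.11) = -165.11
Eq. 6: 1.4(49.10) + 1.4(85.88) + 0.5(152.25) = 68.74 + 120.23 + 76.13 = 265.10
Eq. 7: 1.4(49.10) + 0.7(162.45) + 0.7(18.63) + 0.7(85.88) = 255.61
Eq. 8: 1.0(49.10) - 0.7(152.25) = 49.10 - 106.58 = -57.48
Combination 2 governs: P_u = 373.70 kN.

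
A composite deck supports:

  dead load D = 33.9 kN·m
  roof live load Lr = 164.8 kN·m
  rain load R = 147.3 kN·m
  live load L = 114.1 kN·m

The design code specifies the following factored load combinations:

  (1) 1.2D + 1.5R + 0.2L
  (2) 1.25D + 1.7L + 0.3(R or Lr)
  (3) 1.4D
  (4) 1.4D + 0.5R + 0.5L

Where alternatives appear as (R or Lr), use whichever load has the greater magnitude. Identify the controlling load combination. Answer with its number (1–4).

(R or Lr) → Lr = 164.8 kN·m.
(1) 1.2(33.9) + 1.5(147.3) + 0.2(114.1) = 284.5
(2) 1.25(33.9) + 1.7(114.1) + 0.3(164.8) = 285.8
(3) 1.4(33.9) = 47.5
(4) 1.4(33.9) + 0.5(147.3) + 0.5(114.1) = 178.2
The largest value is 285.8 kN·m from combination 2.

Combination 2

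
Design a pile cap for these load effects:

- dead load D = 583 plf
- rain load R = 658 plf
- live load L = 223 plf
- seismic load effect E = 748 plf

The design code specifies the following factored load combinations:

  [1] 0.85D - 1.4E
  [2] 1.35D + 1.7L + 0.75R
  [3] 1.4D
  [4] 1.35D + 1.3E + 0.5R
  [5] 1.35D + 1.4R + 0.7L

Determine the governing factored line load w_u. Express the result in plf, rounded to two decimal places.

2088.45 plf

[1] 0.85(583) - 1.4(748) = 495.55 - 1047.20 = -551.65
[2] 1.35(583) + 1.7(223) + 0.75(658) = 787.05 + 379.10 + 493.50 = 1659.65
[3] 1.4(583) = 816.20
[4] 1.35(583) + 1.3(748) + 0.5(658) = 787.05 + 972.40 + 329.00 = 2088.45
[5] 1.35(583) + 1.4(658) + 0.7(223) = 787.05 + 921.20 + 156.10 = 1864.35
Combination 4 governs: w_u = 2088.45 plf.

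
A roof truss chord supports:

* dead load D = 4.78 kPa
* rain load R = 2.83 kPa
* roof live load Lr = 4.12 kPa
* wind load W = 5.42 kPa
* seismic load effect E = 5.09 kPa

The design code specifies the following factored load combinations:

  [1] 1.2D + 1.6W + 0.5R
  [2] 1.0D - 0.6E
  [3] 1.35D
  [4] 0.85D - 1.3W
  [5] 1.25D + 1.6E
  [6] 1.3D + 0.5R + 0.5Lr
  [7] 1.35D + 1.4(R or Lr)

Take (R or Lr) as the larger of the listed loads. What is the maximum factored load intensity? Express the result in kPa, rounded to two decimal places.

(R or Lr) → Lr = 4.12 kPa.
[1] 1.2(4.78) + 1.6(5.42) + 0.5(2.83) = 15.82
[2] 1.0(4.78) - 0.6(5.09) = 4.78 - 3.05 = 1.73
[3] 1.35(4.78) = 6.45
[4] 0.85(4.78) - 1.3(5.42) = -2.98
[5] 1.25(4.78) + 1.6(5.09) = 5.98 + 8.14 = 14.12
[6] 1.3(4.78) + 0.5(2.83) + 0.5(4.12) = 6.21 + 1.42 + 2.06 = 9.69
[7] 1.35(4.78) + 1.4(4.12) = 6.45 + 5.77 = 12.22
Combination 1 governs: q_u = 15.82 kPa.

15.82 kPa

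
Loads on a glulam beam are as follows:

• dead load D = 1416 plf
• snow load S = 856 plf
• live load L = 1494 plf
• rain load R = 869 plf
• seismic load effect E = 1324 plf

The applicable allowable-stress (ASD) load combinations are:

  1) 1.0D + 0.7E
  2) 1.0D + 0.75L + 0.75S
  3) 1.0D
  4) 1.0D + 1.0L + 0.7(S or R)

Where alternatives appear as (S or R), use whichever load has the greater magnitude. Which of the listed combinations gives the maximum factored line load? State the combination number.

(S or R) → R = 869 plf.
1) 1.0(1416) + 0.7(1324) = 2342.8
2) 1.0(1416) + 0.75(1494) + 0.75(856) = 3178.5
3) 1.0(1416) = 1416.0
4) 1.0(1416) + 1.0(1494) + 0.7(869) = 3518.3
The largest value is 3518.3 plf from combination 4.

Combination 4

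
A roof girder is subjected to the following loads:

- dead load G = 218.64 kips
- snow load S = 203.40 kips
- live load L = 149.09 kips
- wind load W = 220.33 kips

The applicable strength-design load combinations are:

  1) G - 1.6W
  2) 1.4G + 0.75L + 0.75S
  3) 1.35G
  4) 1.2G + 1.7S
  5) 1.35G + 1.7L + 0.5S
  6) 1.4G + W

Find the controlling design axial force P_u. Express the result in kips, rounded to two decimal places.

650.32 kips

1) 1.0(218.64) - 1.6(220.33) = 218.64 - 352.53 = -133.89
2) 1.4(218.64) + 0.75(149.09) + 0.75(203.40) = 570.46
3) 1.35(218.64) = 295.16
4) 1.2(218.64) + 1.7(203.40) = 262.37 + 345.78 = 608.15
5) 1.35(218.64) + 1.7(149.09) + 0.5(203.40) = 650.32
6) 1.4(218.64) + 1.0(220.33) = 306.10 + 220.33 = 526.43
The controlling combination is 5, giving 650.32 kips.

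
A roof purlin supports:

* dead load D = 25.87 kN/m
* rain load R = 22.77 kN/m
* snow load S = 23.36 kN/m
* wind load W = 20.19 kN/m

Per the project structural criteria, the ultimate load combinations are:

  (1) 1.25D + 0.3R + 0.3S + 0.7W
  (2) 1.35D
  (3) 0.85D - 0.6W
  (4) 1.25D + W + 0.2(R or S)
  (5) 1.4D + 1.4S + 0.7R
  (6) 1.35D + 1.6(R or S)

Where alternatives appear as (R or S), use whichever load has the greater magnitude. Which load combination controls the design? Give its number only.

(R or S) → S = 23.36 kN/m.
(1) 1.25(25.87) + 0.3(22.77) + 0.3(23.36) + 0.7(20.19) = 60.31
(2) 1.35(25.87) = 34.92
(3) 0.85(25.87) - 0.6(20.19) = 9.88
(4) 1.25(25.87) + 1.0(20.19) + 0.2(23.36) = 57.20
(5) 1.4(25.87) + 1.4(23.36) + 0.7(22.77) = 84.86
(6) 1.35(25.87) + 1.6(23.36) = 72.30
The largest value is 84.86 kN/m from combination 5.

Combination 5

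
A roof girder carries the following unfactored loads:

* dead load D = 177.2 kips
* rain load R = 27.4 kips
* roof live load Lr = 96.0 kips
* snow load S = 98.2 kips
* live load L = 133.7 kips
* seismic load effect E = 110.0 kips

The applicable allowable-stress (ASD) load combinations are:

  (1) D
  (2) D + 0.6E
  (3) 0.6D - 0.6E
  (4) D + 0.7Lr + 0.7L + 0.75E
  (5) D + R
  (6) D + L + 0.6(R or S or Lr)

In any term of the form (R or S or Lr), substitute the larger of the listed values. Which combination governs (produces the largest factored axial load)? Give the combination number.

Combination 4

(R or S or Lr) → S = 98.2 kips.
(1) 1.0(177.2) = 177.2
(2) 1.0(177.2) + 0.6(110.0) = 177.2 + 66.0 = 243.2
(3) 0.6(177.2) - 0.6(110.0) = 106.3 - 66.0 = 40.3
(4) 1.0(177.2) + 0.7(96.0) + 0.7(133.7) + 0.75(110.0) = 177.2 + 67.2 + 93.6 + 82.5 = 420.5
(5) 1.0(177.2) + 1.0(27.4) = 177.2 + 27.4 = 204.6
(6) 1.0(177.2) + 1.0(133.7) + 0.6(98.2) = 177.2 + 133.7 + 58.9 = 369.8
The largest value is 420.5 kips from combination 4.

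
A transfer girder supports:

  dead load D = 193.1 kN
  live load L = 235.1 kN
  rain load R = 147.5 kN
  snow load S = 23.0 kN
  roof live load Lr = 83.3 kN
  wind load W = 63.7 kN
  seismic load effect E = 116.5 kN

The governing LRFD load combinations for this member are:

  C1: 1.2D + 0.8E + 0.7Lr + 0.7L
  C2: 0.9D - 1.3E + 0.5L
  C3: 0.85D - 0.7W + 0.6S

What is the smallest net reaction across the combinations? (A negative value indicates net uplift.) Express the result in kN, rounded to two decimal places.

C1: 1.2(193.1) + 0.8(116.5) + 0.7(83.3) + 0.7(235.1) = 231.72 + 93.20 + 58.31 + 164.57 = 547.80
C2: 0.9(193.1) - 1.3(116.5) + 0.5(235.1) = 173.79 - 151.45 + 117.55 = 139.89
C3: 0.85(193.1) - 0.7(63.7) + 0.6(23.0) = 164.14 - 44.59 + 13.80 = 133.35
Combination 3 gives the minimum: 133.35 kN.

133.35 kN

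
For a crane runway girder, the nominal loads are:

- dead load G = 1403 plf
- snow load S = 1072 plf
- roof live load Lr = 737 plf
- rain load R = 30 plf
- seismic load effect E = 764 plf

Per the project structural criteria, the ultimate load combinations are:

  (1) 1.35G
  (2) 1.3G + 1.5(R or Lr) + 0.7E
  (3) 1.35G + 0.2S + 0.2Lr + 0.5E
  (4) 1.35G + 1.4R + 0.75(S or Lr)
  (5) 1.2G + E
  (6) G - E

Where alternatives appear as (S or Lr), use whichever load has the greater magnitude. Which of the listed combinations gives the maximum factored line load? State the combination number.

(R or Lr) → Lr = 737 plf; (S or Lr) → S = 1072 plf.
(1) 1.35(1403) = 1894.1
(2) 1.3(1403) + 1.5(737) + 0.7(764) = 1823.9 + 1105.5 + 534.8 = 3464.2
(3) 1.35(1403) + 0.2(1072) + 0.2(737) + 0.5(764) = 1894.1 + 214.4 + 147.4 + 382.0 = 2637.9
(4) 1.35(1403) + 1.4(30) + 0.75(1072) = 1894.1 + 42.0 + 804.0 = 2740.1
(5) 1.2(1403) + 1.0(764) = 1683.6 + 764.0 = 2447.6
(6) 1.0(1403) - 1.0(764) = 1403.0 - 764.0 = 639.0
The largest value is 3464.2 plf from combination 2.

Combination 2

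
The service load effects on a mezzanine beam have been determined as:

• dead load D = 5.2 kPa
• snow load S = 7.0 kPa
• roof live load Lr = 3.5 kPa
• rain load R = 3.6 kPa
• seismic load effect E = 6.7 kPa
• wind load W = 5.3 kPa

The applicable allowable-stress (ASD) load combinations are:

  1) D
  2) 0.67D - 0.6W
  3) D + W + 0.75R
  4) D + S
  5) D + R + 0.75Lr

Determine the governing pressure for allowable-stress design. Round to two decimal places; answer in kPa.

13.20 kPa

1) 1.0(5.2) = 5.20
2) 0.67(5.2) - 0.6(5.3) = 0.30
3) 1.0(5.2) + 1.0(5.3) + 0.75(3.6) = 13.20
4) 1.0(5.2) + 1.0(7.0) = 12.20
5) 1.0(5.2) + 1.0(3.6) + 0.75(3.5) = 11.43
Combination 3 governs: p = 13.20 kPa.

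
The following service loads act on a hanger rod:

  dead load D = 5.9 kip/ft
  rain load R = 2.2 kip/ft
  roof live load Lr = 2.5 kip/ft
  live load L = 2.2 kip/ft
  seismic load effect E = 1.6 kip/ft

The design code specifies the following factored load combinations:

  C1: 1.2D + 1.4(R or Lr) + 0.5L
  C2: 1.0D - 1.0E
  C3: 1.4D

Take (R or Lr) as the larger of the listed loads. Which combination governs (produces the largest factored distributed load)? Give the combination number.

(R or Lr) → Lr = 2.5 kip/ft.
C1: 1.2(5.9) + 1.4(2.5) + 0.5(2.2) = 7.1 + 3.5 + 1.1 = 11.7
C2: 1.0(5.9) - 1.0(1.6) = 5.9 - 1.6 = 4.3
C3: 1.4(5.9) = 8.3
The largest value is 11.7 kip/ft from combination 1.

Combination 1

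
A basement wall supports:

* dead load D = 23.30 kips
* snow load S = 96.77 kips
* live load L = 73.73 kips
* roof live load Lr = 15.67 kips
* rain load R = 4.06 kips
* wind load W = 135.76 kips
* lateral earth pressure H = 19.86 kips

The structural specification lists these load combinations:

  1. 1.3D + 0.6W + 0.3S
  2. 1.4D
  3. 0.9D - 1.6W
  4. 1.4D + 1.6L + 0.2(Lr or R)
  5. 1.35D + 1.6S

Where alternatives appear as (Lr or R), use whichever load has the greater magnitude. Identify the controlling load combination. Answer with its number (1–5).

(Lr or R) → Lr = 15.67 kips.
1. 1.3(23.30) + 0.6(135.76) + 0.3(96.77) = 30.29 + 81.46 + 29.03 = 140.78
2. 1.4(23.30) = 32.62
3. 0.9(23.30) - 1.6(135.76) = 20.97 - 217.22 = -196.25
4. 1.4(23.30) + 1.6(73.73) + 0.2(15.67) = 32.62 + 117.97 + 3.13 = 153.72
5. 1.35(23.30) + 1.6(96.77) = 31.46 + 154.83 = 186.29
The largest value is 186.29 kips from combination 5.

Combination 5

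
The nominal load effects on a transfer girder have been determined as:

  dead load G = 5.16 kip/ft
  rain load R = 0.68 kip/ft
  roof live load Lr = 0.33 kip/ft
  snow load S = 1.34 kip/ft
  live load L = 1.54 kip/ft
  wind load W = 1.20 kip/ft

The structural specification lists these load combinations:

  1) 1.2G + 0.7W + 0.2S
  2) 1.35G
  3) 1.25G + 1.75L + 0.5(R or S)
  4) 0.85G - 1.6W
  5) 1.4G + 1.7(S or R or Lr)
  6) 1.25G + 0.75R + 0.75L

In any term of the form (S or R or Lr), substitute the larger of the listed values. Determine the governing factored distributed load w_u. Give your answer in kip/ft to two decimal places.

(R or S) → S = 1.34 kip/ft; (S or R or Lr) → S = 1.34 kip/ft.
1) 1.2(5.16) + 0.7(1.20) + 0.2(1.34) = 6.19 + 0.84 + 0.27 = 7.30
2) 1.35(5.16) = 6.97
3) 1.25(5.16) + 1.75(1.54) + 0.5(1.34) = 6.45 + 2.70 + 0.67 = 9.82
4) 0.85(5.16) - 1.6(1.20) = 4.39 - 1.92 = 2.47
5) 1.4(5.16) + 1.7(1.34) = 7.22 + 2.28 = 9.50
6) 1.25(5.16) + 0.75(0.68) + 0.75(1.54) = 6.45 + 0.51 + 1.16 = 8.12
The controlling combination is 3, giving 9.82 kip/ft.

9.82 kip/ft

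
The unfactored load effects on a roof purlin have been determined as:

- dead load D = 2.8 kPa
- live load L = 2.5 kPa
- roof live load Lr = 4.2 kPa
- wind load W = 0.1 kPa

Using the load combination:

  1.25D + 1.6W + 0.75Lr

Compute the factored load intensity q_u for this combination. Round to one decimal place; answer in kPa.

6.8 kPa

1.25(2.8) + 1.6(0.1) + 0.75(4.2) = 6.8
q_u = 6.8 kPa.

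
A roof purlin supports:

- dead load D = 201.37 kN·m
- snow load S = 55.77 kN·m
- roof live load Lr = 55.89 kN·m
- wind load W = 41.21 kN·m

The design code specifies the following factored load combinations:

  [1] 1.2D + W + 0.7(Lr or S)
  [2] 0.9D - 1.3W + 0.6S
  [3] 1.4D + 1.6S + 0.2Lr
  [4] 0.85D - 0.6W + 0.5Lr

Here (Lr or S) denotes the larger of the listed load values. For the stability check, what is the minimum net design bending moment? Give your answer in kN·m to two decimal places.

161.12 kN·m

(Lr or S) → Lr = 55.89 kN·m.
[1] 1.2(201.37) + 1.0(41.21) + 0.7(55.89) = 321.98
[2] 0.9(201.37) - 1.3(41.21) + 0.6(55.77) = 181.23 - 53.57 + 33.46 = 161.12
[3] 1.4(201.37) + 1.6(55.77) + 0.2(55.89) = 281.92 + 89.23 + 11.18 = 382.33
[4] 0.85(201.37) - 0.6(41.21) + 0.5(55.89) = 171.16 - 24.73 + 27.95 = 174.38
Combination 2 gives the minimum: 161.12 kN·m.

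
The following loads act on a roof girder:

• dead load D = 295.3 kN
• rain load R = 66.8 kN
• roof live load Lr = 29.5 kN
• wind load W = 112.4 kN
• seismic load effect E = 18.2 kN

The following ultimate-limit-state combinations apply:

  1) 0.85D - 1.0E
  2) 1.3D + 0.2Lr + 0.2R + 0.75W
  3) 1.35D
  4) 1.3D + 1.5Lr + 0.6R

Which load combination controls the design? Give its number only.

1) 0.85(295.3) - 1.0(18.2) = 251.0 - 18.2 = 232.8
2) 1.3(295.3) + 0.2(29.5) + 0.2(66.8) + 0.75(112.4) = 383.9 + 5.9 + 13.4 + 84.3 = 487.5
3) 1.35(295.3) = 398.7
4) 1.3(295.3) + 1.5(29.5) + 0.6(66.8) = 468.2
The largest value is 487.5 kN from combination 2.

Combination 2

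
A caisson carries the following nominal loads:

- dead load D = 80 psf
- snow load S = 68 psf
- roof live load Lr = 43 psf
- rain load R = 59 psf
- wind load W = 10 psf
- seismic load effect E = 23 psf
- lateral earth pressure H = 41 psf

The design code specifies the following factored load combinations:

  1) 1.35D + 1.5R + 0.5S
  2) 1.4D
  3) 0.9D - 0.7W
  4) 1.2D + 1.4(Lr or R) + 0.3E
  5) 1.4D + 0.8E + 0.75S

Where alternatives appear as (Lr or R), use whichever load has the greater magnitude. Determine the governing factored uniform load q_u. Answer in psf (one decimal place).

230.5 psf

(Lr or R) → R = 59 psf.
1) 1.35(80) + 1.5(59) + 0.5(68) = 108.0 + 88.5 + 34.0 = 230.5
2) 1.4(80) = 112.0
3) 0.9(80) - 0.7(10) = 72.0 - 7.0 = 65.0
4) 1.2(80) + 1.4(59) + 0.3(23) = 96.0 + 82.6 + 6.9 = 185.5
5) 1.4(80) + 0.8(23) + 0.75(68) = 112.0 + 18.4 + 51.0 = 181.4
Maximum is from combination 1.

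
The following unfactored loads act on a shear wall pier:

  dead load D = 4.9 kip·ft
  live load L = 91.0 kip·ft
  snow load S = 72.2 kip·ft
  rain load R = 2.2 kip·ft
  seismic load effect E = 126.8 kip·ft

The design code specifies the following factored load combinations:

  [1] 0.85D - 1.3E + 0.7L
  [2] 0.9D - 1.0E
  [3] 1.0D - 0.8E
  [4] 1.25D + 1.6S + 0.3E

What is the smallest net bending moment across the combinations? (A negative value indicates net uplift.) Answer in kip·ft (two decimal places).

-122.39 kip·ft

[1] 0.85(4.9) - 1.3(126.8) + 0.7(91.0) = -96.98
[2] 0.9(4.9) - 1.0(126.8) = 4.41 - 126.80 = -122.39
[3] 1.0(4.9) - 0.8(126.8) = 4.90 - 101.44 = -96.54
[4] 1.25(4.9) + 1.6(72.2) + 0.3(126.8) = 6.13 + 115.52 + 38.04 = 159.69
Combination 2 gives the minimum: -122.39 kip·ft.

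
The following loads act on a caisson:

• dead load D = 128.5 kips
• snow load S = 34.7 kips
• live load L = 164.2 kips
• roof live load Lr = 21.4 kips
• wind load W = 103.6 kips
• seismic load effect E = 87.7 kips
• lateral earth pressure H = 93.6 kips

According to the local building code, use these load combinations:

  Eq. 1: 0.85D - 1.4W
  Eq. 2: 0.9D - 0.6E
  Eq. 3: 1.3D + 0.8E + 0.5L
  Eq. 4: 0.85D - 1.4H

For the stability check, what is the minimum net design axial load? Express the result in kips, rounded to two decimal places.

-35.82 kips

Eq. 1: 0.85(128.5) - 1.4(103.6) = -35.82
Eq. 2: 0.9(128.5) - 0.6(87.7) = 115.65 - 52.62 = 63.03
Eq. 3: 1.3(128.5) + 0.8(87.7) + 0.5(164.2) = 167.05 + 70.16 + 82.10 = 319.31
Eq. 4: 0.85(128.5) - 1.4(93.6) = -21.82
Combination 1 gives the minimum: -35.82 kips.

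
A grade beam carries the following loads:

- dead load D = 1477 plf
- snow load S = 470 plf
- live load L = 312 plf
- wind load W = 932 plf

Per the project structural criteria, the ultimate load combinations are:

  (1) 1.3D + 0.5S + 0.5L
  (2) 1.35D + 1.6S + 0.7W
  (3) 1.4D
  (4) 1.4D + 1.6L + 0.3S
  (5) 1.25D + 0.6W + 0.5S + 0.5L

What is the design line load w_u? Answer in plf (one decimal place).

(1) 1.3(1477) + 0.5(470) + 0.5(312) = 1920.1 + 235.0 + 156.0 = 2311.1
(2) 1.35(1477) + 1.6(470) + 0.7(932) = 1994.0 + 752.0 + 652.4 = 3398.4
(3) 1.4(1477) = 2067.8
(4) 1.4(1477) + 1.6(312) + 0.3(470) = 2067.8 + 499.2 + 141.0 = 2708.0
(5) 1.25(1477) + 0.6(932) + 0.5(470) + 0.5(312) = 1846.3 + 559.2 + 235.0 + 156.0 = 2796.5
The controlling combination is 2, giving 3398.4 plf.

3398.4 plf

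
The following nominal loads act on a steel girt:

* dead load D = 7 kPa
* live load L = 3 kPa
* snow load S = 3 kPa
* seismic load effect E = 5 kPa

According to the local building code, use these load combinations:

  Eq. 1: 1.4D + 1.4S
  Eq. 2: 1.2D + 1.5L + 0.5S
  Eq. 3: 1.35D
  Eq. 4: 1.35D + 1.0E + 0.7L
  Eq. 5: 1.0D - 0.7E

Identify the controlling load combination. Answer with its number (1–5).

Combination 4

Eq. 1: 1.4(7) + 1.4(3) = 9.8 + 4.2 = 14.0
Eq. 2: 1.2(7) + 1.5(3) + 0.5(3) = 8.4 + 4.5 + 1.5 = 14.4
Eq. 3: 1.35(7) = 9.5
Eq. 4: 1.35(7) + 1.0(5) + 0.7(3) = 9.5 + 5.0 + 2.1 = 16.6
Eq. 5: 1.0(7) - 0.7(5) = 7.0 - 3.5 = 3.5
The largest value is 16.6 kPa from combination 4.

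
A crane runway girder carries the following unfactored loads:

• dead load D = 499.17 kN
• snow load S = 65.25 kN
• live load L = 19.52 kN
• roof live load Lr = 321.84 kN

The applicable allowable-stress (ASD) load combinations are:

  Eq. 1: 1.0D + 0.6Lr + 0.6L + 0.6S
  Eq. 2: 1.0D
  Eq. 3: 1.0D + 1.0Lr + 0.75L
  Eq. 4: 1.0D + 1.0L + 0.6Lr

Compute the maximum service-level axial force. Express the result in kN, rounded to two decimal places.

Eq. 1: 1.0(499.17) + 0.6(321.84) + 0.6(19.52) + 0.6(65.25) = 743.14
Eq. 2: 1.0(499.17) = 499.17
Eq. 3: 1.0(499.17) + 1.0(321.84) + 0.75(19.52) = 835.65
Eq. 4: 1.0(499.17) + 1.0(19.52) + 0.6(321.84) = 711.79
The controlling combination is 3, giving 835.65 kN.

835.65 kN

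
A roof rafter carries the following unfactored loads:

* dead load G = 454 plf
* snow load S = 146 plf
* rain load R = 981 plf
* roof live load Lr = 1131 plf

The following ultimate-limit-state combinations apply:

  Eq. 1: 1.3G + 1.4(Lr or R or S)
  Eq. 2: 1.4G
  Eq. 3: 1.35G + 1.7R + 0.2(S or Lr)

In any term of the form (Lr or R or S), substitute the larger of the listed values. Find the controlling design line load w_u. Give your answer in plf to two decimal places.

2506.80 plf

(Lr or R or S) → Lr = 1131 plf; (S or Lr) → Lr = 1131 plf.
Eq. 1: 1.3(454) + 1.4(1131) = 2173.60
Eq. 2: 1.4(454) = 635.60
Eq. 3: 1.35(454) + 1.7(981) + 0.2(1131) = 2506.80
Maximum is from combination 3.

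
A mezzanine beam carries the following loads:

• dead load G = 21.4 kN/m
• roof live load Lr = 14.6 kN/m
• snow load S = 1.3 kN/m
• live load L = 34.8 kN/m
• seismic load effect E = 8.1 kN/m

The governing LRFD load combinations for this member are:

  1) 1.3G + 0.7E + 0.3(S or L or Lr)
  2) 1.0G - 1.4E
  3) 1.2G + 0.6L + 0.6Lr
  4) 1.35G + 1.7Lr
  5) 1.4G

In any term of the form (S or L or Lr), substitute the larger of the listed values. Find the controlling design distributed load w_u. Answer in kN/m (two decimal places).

(S or L or Lr) → L = 34.8 kN/m.
1) 1.3(21.4) + 0.7(8.1) + 0.3(34.8) = 27.82 + 5.67 + 10.44 = 43.93
2) 1.0(21.4) - 1.4(8.1) = 21.40 - 11.34 = 10.06
3) 1.2(21.4) + 0.6(34.8) + 0.6(14.6) = 25.68 + 20.88 + 8.76 = 55.32
4) 1.35(21.4) + 1.7(14.6) = 28.89 + 24.82 = 53.71
5) 1.4(21.4) = 29.96
The controlling combination is 3, giving 55.32 kN/m.

55.32 kN/m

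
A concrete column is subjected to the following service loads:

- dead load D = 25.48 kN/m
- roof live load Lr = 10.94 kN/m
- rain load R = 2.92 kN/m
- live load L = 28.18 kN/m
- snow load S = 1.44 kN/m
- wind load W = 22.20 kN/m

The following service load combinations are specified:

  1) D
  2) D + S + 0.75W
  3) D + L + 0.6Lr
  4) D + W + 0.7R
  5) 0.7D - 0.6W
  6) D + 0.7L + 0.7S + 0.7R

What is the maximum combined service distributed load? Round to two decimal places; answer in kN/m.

1) 1.0(25.48) = 25.48
2) 1.0(25.48) + 1.0(1.44) + 0.75(22.20) = 43.57
3) 1.0(25.48) + 1.0(28.18) + 0.6(10.94) = 60.22
4) 1.0(25.48) + 1.0(22.20) + 0.7(2.92) = 49.72
5) 0.7(25.48) - 0.6(22.20) = 4.52
6) 1.0(25.48) + 0.7(28.18) + 0.7(1.44) + 0.7(2.92) = 48.26
The controlling combination is 3, giving 60.22 kN/m.

60.22 kN/m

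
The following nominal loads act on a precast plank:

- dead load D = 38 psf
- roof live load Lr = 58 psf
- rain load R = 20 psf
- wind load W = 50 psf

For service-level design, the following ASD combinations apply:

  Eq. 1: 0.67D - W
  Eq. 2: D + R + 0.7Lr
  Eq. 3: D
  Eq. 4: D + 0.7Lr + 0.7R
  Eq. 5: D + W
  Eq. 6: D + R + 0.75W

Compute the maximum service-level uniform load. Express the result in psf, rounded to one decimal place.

Eq. 1: 0.67(38) - 1.0(50) = 25.5 - 50.0 = -24.5
Eq. 2: 1.0(38) + 1.0(20) + 0.7(58) = 38.0 + 20.0 + 40.6 = 98.6
Eq. 3: 1.0(38) = 38.0
Eq. 4: 1.0(38) + 0.7(58) + 0.7(20) = 38.0 + 40.6 + 14.0 = 92.6
Eq. 5: 1.0(38) + 1.0(50) = 38.0 + 50.0 = 88.0
Eq. 6: 1.0(38) + 1.0(20) + 0.75(50) = 38.0 + 20.0 + 37.5 = 95.5
The controlling combination is 2, giving 98.6 psf.

98.6 psf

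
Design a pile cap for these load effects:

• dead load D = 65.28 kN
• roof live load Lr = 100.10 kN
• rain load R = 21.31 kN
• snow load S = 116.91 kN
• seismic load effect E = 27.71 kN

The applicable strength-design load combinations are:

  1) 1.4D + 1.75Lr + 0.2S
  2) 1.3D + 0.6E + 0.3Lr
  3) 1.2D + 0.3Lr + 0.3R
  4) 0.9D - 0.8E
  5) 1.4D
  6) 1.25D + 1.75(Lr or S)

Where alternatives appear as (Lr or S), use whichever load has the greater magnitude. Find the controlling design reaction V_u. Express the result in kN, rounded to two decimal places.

(Lr or S) → S = 116.91 kN.
1) 1.4(65.28) + 1.75(100.10) + 0.2(116.91) = 289.95
2) 1.3(65.28) + 0.6(27.71) + 0.3(100.10) = 131.52
3) 1.2(65.28) + 0.3(100.10) + 0.3(21.31) = 114.76
4) 0.9(65.28) - 0.8(27.71) = 36.58
5) 1.4(65.28) = 91.39
6) 1.25(65.28) + 1.75(116.91) = 286.19
The controlling combination is 1, giving 289.95 kN.

289.95 kN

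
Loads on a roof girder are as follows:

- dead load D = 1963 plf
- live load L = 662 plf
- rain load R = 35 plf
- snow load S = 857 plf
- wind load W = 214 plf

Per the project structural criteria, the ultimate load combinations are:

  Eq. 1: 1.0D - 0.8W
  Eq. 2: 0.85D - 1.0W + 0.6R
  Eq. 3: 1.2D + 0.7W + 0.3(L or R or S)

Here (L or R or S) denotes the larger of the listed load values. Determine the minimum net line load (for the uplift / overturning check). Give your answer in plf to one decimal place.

1475.6 plf

(L or R or S) → S = 857 plf.
Eq. 1: 1.0(1963) - 0.8(214) = 1791.8
Eq. 2: 0.85(1963) - 1.0(214) + 0.6(35) = 1475.6
Eq. 3: 1.2(1963) + 0.7(214) + 0.3(857) = 2762.5
Combination 2 gives the minimum: 1475.6 plf.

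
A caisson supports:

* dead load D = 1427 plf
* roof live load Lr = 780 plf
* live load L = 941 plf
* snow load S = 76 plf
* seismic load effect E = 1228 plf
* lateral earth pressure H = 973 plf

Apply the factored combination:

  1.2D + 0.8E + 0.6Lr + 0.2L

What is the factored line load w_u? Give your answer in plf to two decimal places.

3351.00 plf

1.2(1427) + 0.8(1228) + 0.6(780) + 0.2(941) = 1712.40 + 982.40 + 468.00 + 188.20 = 3351.00
w_u = 3351.00 plf.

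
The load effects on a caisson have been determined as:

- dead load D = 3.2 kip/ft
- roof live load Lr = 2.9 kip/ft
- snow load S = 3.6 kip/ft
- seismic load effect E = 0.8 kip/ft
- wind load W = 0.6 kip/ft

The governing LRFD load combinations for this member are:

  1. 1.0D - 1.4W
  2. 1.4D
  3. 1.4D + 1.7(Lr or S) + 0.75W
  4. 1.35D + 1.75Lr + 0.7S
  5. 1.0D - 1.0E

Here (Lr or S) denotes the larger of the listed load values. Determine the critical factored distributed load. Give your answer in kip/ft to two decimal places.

11.92 kip/ft

(Lr or S) → S = 3.6 kip/ft.
1. 1.0(3.2) - 1.4(0.6) = 2.36
2. 1.4(3.2) = 4.48
3. 1.4(3.2) + 1.7(3.6) + 0.75(0.6) = 11.05
4. 1.35(3.2) + 1.75(2.9) + 0.7(3.6) = 11.92
5. 1.0(3.2) - 1.0(0.8) = 2.40
Combination 4 governs: w_u = 11.92 kip/ft.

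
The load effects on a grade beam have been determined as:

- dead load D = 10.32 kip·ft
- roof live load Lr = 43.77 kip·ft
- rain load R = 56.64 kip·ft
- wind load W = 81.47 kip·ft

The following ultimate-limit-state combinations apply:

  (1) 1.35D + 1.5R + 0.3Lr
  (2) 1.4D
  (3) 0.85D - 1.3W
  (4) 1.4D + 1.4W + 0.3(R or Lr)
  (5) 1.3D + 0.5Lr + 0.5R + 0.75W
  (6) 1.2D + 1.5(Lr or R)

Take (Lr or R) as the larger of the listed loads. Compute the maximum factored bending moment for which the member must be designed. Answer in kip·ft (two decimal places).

(R or Lr) → R = 56.64 kip·ft; (Lr or R) → R = 56.64 kip·ft.
(1) 1.35(10.32) + 1.5(56.64) + 0.3(43.77) = 112.02
(2) 1.4(10.32) = 14.45
(3) 0.85(10.32) - 1.3(81.47) = -97.14
(4) 1.4(10.32) + 1.4(81.47) + 0.3(56.64) = 145.50
(5) 1.3(10.32) + 0.5(43.77) + 0.5(56.64) + 0.75(81.47) = 124.72
(6) 1.2(10.32) + 1.5(56.64) = 97.34
The controlling combination is 4, giving 145.50 kip·ft.

145.50 kip·ft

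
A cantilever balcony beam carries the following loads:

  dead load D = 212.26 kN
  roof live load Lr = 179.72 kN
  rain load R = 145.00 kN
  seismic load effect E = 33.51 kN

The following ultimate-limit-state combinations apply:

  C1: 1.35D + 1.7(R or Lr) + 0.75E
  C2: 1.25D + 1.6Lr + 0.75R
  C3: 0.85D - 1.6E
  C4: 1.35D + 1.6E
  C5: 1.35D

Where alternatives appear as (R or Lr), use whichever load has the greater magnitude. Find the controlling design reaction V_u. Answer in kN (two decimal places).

661.63 kN

(R or Lr) → Lr = 179.72 kN.
C1: 1.35(212.26) + 1.7(179.72) + 0.75(33.51) = 617.21
C2: 1.25(212.26) + 1.6(179.72) + 0.75(145.00) = 265.33 + 287.55 + 108.75 = 661.63
C3: 0.85(212.26) - 1.6(33.51) = 126.81
C4: 1.35(212.26) + 1.6(33.51) = 286.55 + 53.62 = 340.17
C5: 1.35(212.26) = 286.55
The controlling combination is 2, giving 661.63 kN.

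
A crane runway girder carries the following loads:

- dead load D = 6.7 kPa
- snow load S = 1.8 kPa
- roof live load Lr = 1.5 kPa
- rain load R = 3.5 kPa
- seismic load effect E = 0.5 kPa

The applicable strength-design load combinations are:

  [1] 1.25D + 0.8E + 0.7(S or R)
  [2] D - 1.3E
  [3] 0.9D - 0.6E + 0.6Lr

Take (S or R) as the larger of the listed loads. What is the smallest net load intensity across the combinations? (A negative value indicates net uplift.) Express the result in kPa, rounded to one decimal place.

(S or R) → R = 3.5 kPa.
[1] 1.25(6.7) + 0.8(0.5) + 0.7(3.5) = 11.2
[2] 1.0(6.7) - 1.3(0.5) = 6.1
[3] 0.9(6.7) - 0.6(0.5) + 0.6(1.5) = 6.0 - 0.3 + 0.9 = 6.6
Combination 2 gives the minimum: 6.1 kPa.

6.1 kPa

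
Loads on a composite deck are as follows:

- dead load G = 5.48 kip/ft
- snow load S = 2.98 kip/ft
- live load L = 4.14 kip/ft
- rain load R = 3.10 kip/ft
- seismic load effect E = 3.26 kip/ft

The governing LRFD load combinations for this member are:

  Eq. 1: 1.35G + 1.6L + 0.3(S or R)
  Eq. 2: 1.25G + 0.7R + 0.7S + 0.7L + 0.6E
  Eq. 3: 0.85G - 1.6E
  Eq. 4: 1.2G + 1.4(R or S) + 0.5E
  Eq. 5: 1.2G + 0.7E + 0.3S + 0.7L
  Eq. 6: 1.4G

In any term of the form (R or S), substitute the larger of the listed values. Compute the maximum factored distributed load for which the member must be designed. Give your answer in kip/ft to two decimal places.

(S or R) → R = 3.10 kip/ft; (R or S) → R = 3.10 kip/ft.
Eq. 1: 1.35(5.48) + 1.6(4.14) + 0.3(3.10) = 7.40 + 6.62 + 0.93 = 14.95
Eq. 2: 1.25(5.48) + 0.7(3.10) + 0.7(2.98) + 0.7(4.14) + 0.6(3.26) = 15.96
Eq. 3: 0.85(5.48) - 1.6(3.26) = 4.66 - 5.22 = -0.56
Eq. 4: 1.2(5.48) + 1.4(3.10) + 0.5(3.26) = 6.58 + 4.34 + 1.63 = 12.55
Eq. 5: 1.2(5.48) + 0.7(3.26) + 0.3(2.98) + 0.7(4.14) = 6.58 + 2.28 + 0.89 + 2.90 = 12.65
Eq. 6: 1.4(5.48) = 7.67
Maximum is from combination 2.

15.96 kip/ft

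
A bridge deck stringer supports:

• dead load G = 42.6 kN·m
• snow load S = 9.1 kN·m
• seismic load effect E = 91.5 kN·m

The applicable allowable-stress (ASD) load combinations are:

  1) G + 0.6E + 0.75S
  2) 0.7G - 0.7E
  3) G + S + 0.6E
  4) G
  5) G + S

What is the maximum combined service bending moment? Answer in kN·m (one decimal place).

1) 1.0(42.6) + 0.6(91.5) + 0.75(9.1) = 42.6 + 54.9 + 6.8 = 104.3
2) 0.7(42.6) - 0.7(91.5) = -34.2
3) 1.0(42.6) + 1.0(9.1) + 0.6(91.5) = 42.6 + 9.1 + 54.9 = 106.6
4) 1.0(42.6) = 42.6
5) 1.0(42.6) + 1.0(9.1) = 42.6 + 9.1 = 51.7
The controlling combination is 3, giving 106.6 kN·m.

106.6 kN·m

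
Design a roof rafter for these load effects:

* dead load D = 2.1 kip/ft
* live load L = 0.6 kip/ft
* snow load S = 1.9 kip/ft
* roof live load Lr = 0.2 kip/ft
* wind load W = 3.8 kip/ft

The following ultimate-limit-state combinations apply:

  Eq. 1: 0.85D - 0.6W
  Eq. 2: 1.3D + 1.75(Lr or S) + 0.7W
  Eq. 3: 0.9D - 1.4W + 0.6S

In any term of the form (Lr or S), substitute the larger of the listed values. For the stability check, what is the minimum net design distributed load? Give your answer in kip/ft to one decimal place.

(Lr or S) → S = 1.9 kip/ft.
Eq. 1: 0.85(2.1) - 0.6(3.8) = -0.5
Eq. 2: 1.3(2.1) + 1.75(1.9) + 0.7(3.8) = 8.7
Eq. 3: 0.9(2.1) - 1.4(3.8) + 0.6(1.9) = -2.3
Combination 3 gives the minimum: -2.3 kip/ft.

-2.3 kip/ft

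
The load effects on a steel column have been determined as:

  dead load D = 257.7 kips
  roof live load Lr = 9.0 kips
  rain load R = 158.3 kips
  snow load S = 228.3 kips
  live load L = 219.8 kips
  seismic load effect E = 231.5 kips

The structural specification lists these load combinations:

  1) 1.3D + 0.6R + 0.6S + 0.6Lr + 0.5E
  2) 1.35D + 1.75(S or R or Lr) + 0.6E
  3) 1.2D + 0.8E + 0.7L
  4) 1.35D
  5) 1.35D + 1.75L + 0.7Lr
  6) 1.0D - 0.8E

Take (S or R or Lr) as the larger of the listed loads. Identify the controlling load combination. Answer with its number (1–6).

(S or R or Lr) → S = 228.3 kips.
1) 1.3(257.7) + 0.6(158.3) + 0.6(228.3) + 0.6(9.0) + 0.5(231.5) = 688.1
2) 1.35(257.7) + 1.75(228.3) + 0.6(231.5) = 347.9 + 399.5 + 138.9 = 886.3
3) 1.2(257.7) + 0.8(231.5) + 0.7(219.8) = 309.2 + 185.2 + 153.9 = 648.3
4) 1.35(257.7) = 347.9
5) 1.35(257.7) + 1.75(219.8) + 0.7(9.0) = 738.8
6) 1.0(257.7) - 0.8(231.5) = 257.7 - 185.2 = 72.5
The largest value is 886.3 kips from combination 2.

Combination 2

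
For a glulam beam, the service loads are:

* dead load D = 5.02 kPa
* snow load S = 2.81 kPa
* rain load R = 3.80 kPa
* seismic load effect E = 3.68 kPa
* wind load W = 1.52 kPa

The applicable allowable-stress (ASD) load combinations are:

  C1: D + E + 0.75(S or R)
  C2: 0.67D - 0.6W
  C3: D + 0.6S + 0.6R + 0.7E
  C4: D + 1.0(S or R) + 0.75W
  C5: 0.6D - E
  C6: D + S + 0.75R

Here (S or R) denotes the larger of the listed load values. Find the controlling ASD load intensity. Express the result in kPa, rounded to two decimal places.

11.56 kPa

(S or R) → R = 3.80 kPa.
C1: 1.0(5.02) + 1.0(3.68) + 0.75(3.80) = 11.55
C2: 0.67(5.02) - 0.6(1.52) = 2.45
C3: 1.0(5.02) + 0.6(2.81) + 0.6(3.80) + 0.7(3.68) = 11.56
C4: 1.0(5.02) + 1.0(3.80) + 0.75(1.52) = 9.96
C5: 0.6(5.02) - 1.0(3.68) = -0.67
C6: 1.0(5.02) + 1.0(2.81) + 0.75(3.80) = 10.68
The controlling combination is 3, giving 11.56 kPa.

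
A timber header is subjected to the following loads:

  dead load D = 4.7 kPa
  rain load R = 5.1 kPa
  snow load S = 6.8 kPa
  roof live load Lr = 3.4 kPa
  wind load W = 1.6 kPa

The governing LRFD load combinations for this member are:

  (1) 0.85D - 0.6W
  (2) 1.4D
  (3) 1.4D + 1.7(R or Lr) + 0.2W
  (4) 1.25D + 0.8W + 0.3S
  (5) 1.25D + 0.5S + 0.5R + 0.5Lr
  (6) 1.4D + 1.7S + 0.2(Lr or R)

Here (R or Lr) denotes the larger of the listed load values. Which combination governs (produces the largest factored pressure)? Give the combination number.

(R or Lr) → R = 5.1 kPa; (Lr or R) → R = 5.1 kPa.
(1) 0.85(4.7) - 0.6(1.6) = 4.00 - 0.96 = 3.04
(2) 1.4(4.7) = 6.58
(3) 1.4(4.7) + 1.7(5.1) + 0.2(1.6) = 6.58 + 8.67 + 0.32 = 15.57
(4) 1.25(4.7) + 0.8(1.6) + 0.3(6.8) = 5.88 + 1.28 + 2.04 = 9.20
(5) 1.25(4.7) + 0.5(6.8) + 0.5(5.1) + 0.5(3.4) = 5.88 + 3.40 + 2.55 + 1.70 = 13.53
(6) 1.4(4.7) + 1.7(6.8) + 0.2(5.1) = 6.58 + 11.56 + 1.02 = 19.16
The largest value is 19.16 kPa from combination 6.

Combination 6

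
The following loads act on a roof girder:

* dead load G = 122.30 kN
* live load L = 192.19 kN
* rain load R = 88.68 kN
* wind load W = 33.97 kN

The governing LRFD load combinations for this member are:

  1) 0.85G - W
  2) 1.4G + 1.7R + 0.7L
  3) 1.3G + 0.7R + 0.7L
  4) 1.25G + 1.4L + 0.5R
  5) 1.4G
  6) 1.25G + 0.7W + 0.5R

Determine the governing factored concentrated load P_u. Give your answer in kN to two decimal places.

1) 0.85(122.30) - 1.0(33.97) = 69.99
2) 1.4(122.30) + 1.7(88.68) + 0.7(192.19) = 456.51
3) 1.3(122.30) + 0.7(88.68) + 0.7(192.19) = 355.60
4) 1.25(122.30) + 1.4(192.19) + 0.5(88.68) = 466.28
5) 1.4(122.30) = 171.22
6) 1.25(122.30) + 0.7(33.97) + 0.5(88.68) = 220.99
Combination 4 governs: P_u = 466.28 kN.

466.28 kN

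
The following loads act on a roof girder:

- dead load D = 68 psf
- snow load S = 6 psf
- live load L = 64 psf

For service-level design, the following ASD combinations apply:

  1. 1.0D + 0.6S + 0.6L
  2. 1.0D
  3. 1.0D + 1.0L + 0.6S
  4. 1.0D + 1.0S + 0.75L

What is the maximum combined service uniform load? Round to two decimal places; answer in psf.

1. 1.0(68) + 0.6(6) + 0.6(64) = 110.00
2. 1.0(68) = 68.00
3. 1.0(68) + 1.0(64) + 0.6(6) = 135.60
4. 1.0(68) + 1.0(6) + 0.75(64) = 122.00
Combination 3 governs: q = 135.60 psf.

135.60 psf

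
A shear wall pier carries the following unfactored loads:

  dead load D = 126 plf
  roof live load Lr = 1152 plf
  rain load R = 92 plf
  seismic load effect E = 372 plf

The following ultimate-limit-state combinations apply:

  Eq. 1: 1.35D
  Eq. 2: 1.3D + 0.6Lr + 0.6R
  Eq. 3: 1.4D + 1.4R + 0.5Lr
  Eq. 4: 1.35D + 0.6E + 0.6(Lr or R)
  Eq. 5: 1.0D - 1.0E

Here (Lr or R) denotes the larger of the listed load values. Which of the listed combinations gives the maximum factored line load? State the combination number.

Combination 4

(Lr or R) → Lr = 1152 plf.
Eq. 1: 1.35(126) = 170.10
Eq. 2: 1.3(126) + 0.6(1152) + 0.6(92) = 163.80 + 691.20 + 55.20 = 910.20
Eq. 3: 1.4(126) + 1.4(92) + 0.5(1152) = 176.40 + 128.80 + 576.00 = 881.20
Eq. 4: 1.35(126) + 0.6(372) + 0.6(1152) = 170.10 + 223.20 + 691.20 = 1084.50
Eq. 5: 1.0(126) - 1.0(372) = 126.00 - 372.00 = -246.00
The largest value is 1084.50 plf from combination 4.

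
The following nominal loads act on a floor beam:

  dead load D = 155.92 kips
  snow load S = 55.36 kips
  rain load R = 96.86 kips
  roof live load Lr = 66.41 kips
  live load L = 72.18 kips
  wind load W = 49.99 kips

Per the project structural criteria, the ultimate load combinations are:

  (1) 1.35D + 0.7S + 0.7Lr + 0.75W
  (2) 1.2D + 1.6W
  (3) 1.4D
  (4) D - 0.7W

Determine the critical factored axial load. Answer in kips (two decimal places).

333.22 kips

(1) 1.35(155.92) + 0.7(55.36) + 0.7(66.41) + 0.75(49.99) = 210.49 + 38.75 + 46.49 + 37.49 = 333.22
(2) 1.2(155.92) + 1.6(49.99) = 267.09
(3) 1.4(155.92) = 218.29
(4) 1.0(155.92) - 0.7(49.99) = 155.92 - 34.99 = 120.93
Maximum is from combination 1.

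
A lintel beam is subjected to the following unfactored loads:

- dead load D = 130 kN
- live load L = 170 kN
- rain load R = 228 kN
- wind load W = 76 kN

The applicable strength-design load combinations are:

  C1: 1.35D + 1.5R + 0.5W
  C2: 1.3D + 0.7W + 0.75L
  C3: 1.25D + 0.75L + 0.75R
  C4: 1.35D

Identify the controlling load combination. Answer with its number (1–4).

C1: 1.35(130) + 1.5(228) + 0.5(76) = 555.5
C2: 1.3(130) + 0.7(76) + 0.75(170) = 349.7
C3: 1.25(130) + 0.75(170) + 0.75(228) = 461.0
C4: 1.35(130) = 175.5
The largest value is 555.5 kN from combination 1.

Combination 1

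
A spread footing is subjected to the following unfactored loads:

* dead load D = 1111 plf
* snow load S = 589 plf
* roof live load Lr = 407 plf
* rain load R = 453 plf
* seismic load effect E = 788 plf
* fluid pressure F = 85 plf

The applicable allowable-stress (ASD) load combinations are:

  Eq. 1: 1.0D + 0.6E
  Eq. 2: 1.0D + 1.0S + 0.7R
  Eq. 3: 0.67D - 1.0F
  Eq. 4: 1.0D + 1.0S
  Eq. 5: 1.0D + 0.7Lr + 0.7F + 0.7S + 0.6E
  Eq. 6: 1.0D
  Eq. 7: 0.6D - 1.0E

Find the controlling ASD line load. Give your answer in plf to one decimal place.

Eq. 1: 1.0(1111) + 0.6(788) = 1583.8
Eq. 2: 1.0(1111) + 1.0(589) + 0.7(453) = 2017.1
Eq. 3: 0.67(1111) - 1.0(85) = 659.4
Eq. 4: 1.0(1111) + 1.0(589) = 1700.0
Eq. 5: 1.0(1111) + 0.7(407) + 0.7(85) + 0.7(589) + 0.6(788) = 2340.5
Eq. 6: 1.0(1111) = 1111.0
Eq. 7: 0.6(1111) - 1.0(788) = -121.4
Maximum is from combination 5.

2340.5 plf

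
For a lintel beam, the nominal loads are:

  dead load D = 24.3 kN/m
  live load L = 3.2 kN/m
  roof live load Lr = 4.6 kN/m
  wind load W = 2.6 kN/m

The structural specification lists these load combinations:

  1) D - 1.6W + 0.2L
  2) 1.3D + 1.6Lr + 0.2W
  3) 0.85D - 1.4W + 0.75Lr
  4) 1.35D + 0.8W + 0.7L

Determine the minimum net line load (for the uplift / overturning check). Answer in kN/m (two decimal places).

20.47 kN/m

1) 1.0(24.3) - 1.6(2.6) + 0.2(3.2) = 20.78
2) 1.3(24.3) + 1.6(4.6) + 0.2(2.6) = 39.47
3) 0.85(24.3) - 1.4(2.6) + 0.75(4.6) = 20.47
4) 1.35(24.3) + 0.8(2.6) + 0.7(3.2) = 37.13
Combination 3 gives the minimum: 20.47 kN/m.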